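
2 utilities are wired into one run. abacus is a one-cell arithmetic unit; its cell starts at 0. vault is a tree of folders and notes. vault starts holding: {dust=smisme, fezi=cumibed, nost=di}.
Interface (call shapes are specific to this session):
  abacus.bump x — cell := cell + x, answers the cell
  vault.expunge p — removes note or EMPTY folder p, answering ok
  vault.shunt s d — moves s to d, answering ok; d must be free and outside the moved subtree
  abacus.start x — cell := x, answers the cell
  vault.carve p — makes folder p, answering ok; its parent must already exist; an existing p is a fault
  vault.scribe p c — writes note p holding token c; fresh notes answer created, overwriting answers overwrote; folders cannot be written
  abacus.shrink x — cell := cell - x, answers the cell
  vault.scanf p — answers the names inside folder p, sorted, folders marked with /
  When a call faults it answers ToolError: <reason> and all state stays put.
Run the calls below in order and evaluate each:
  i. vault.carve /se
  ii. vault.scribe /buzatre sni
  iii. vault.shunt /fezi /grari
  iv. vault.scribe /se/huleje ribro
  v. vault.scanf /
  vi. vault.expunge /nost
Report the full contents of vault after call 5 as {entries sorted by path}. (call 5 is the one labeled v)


Answer: {buzatre=sni, dust=smisme, grari=cumibed, nost=di, se/, se/huleje=ribro}

Derivation:
-- vault.carve(p→/se) == ok
-- vault.scribe(p→/buzatre, c→sni) == created
-- vault.shunt(s→/fezi, d→/grari) == ok
-- vault.scribe(p→/se/huleje, c→ribro) == created
-- vault.scanf(p→/) == [buzatre, dust, grari, nost, se/]
-- vault.expunge(p→/nost) == ok


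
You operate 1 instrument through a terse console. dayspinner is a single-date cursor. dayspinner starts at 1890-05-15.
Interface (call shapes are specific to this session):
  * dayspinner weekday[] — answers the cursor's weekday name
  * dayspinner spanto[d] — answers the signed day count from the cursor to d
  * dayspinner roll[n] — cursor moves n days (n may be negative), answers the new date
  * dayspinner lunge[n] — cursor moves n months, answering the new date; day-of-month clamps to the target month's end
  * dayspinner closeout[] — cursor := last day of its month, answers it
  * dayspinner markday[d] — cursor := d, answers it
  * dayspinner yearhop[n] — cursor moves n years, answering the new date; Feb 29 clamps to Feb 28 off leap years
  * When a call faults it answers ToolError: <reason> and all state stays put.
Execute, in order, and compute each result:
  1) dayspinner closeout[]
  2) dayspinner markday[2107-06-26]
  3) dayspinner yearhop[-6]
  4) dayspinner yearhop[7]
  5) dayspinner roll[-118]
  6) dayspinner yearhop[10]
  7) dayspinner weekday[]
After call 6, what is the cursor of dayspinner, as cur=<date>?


;; 1. dayspinner closeout() == 1890-05-31
;; 2. dayspinner markday(d→2107-06-26) == 2107-06-26
;; 3. dayspinner yearhop(n→-6) == 2101-06-26
;; 4. dayspinner yearhop(n→7) == 2108-06-26
;; 5. dayspinner roll(n→-118) == 2108-02-29
;; 6. dayspinner yearhop(n→10) == 2118-02-28
;; 7. dayspinner weekday() == Monday

Answer: cur=2118-02-28


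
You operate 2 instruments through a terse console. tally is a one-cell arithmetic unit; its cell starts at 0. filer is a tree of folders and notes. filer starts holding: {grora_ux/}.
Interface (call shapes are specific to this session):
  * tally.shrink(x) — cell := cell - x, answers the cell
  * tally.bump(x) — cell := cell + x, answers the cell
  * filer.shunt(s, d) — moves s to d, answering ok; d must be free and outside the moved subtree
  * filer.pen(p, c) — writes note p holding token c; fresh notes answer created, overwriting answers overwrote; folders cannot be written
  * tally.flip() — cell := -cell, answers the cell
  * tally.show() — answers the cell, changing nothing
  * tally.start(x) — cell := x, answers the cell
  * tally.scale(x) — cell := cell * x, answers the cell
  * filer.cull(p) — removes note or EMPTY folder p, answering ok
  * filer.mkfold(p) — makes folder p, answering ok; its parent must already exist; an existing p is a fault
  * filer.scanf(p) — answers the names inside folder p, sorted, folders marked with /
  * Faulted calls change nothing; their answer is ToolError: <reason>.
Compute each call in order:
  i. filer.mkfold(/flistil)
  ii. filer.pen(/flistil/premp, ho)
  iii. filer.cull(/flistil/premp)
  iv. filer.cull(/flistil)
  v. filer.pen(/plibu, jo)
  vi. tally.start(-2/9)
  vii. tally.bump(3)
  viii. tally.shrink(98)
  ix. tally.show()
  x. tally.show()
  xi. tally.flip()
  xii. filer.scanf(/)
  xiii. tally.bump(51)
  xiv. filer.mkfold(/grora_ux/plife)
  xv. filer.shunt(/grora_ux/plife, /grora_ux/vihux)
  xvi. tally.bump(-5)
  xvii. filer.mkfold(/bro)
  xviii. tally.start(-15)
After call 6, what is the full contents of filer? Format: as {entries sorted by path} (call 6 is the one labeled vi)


Answer: {grora_ux/, plibu=jo}

Derivation:
Invoking filer.mkfold(p→/flistil), yielding ok.
Calling filer.pen(p→/flistil/premp, c→ho), → created.
Now I run filer.cull(p→/flistil/premp), yielding ok.
Invoking filer.cull(p→/flistil), giving ok.
Using filer.pen(p→/plibu, c→jo), — result: created.
I run tally.start(x→-2/9): -2/9.
I try tally.bump(x→3), and observe 25/9.
I run tally.shrink(x→98), and see -857/9.
I run tally.show: -857/9.
I try tally.show(), and get -857/9.
I call tally.flip, and see 857/9.
I call filer.scanf(p→/): [grora_ux/, plibu].
I invoke tally.bump(x→51), and get 1316/9.
Then filer.mkfold(p→/grora_ux/plife), giving ok.
Next I call filer.shunt(s→/grora_ux/plife, d→/grora_ux/vihux), yielding ok.
Then tally.bump(x→-5), and observe 1271/9.
Using filer.mkfold(p→/bro), yielding ok.
I run tally.start(x→-15), — result: -15.


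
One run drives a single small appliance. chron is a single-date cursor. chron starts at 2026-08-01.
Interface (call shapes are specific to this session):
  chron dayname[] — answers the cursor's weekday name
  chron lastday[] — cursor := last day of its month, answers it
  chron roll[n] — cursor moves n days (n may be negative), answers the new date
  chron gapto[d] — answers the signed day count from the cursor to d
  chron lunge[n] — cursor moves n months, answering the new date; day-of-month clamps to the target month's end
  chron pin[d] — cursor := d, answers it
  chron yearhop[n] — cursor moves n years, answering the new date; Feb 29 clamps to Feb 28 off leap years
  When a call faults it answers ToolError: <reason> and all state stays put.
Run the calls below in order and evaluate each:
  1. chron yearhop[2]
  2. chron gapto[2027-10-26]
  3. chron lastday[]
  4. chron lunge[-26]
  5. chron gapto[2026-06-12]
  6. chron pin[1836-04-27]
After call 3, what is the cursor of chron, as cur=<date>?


Answer: cur=2028-08-31

Derivation:
Do: chron yearhop[2]
See: 2028-08-01
Do: chron gapto[2027-10-26]
See: -280
Do: chron lastday[]
See: 2028-08-31
Do: chron lunge[-26]
See: 2026-06-30
Do: chron gapto[2026-06-12]
See: -18
Do: chron pin[1836-04-27]
See: 1836-04-27


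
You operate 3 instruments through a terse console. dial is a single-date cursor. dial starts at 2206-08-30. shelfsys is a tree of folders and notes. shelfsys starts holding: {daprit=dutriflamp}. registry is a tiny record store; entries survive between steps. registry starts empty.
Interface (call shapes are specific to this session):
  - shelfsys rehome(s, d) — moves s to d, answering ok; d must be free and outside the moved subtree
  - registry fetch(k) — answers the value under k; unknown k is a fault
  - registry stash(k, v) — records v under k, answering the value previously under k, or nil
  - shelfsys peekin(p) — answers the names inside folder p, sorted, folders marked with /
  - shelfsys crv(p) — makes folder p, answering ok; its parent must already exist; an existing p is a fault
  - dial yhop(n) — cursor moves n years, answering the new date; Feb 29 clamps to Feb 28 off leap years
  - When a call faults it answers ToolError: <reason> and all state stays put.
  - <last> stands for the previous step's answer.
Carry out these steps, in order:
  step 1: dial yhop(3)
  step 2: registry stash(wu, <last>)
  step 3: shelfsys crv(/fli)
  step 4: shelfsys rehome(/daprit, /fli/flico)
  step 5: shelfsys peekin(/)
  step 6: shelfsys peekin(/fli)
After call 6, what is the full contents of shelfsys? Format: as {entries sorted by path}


Answer: {fli/, fli/flico=dutriflamp}

Derivation:
==> dial yhop(3)
<== 2209-08-30
==> registry stash(wu, <last>)
<== nil
==> shelfsys crv(/fli)
<== ok
==> shelfsys rehome(/daprit, /fli/flico)
<== ok
==> shelfsys peekin(/)
<== [fli/]
==> shelfsys peekin(/fli)
<== [flico]


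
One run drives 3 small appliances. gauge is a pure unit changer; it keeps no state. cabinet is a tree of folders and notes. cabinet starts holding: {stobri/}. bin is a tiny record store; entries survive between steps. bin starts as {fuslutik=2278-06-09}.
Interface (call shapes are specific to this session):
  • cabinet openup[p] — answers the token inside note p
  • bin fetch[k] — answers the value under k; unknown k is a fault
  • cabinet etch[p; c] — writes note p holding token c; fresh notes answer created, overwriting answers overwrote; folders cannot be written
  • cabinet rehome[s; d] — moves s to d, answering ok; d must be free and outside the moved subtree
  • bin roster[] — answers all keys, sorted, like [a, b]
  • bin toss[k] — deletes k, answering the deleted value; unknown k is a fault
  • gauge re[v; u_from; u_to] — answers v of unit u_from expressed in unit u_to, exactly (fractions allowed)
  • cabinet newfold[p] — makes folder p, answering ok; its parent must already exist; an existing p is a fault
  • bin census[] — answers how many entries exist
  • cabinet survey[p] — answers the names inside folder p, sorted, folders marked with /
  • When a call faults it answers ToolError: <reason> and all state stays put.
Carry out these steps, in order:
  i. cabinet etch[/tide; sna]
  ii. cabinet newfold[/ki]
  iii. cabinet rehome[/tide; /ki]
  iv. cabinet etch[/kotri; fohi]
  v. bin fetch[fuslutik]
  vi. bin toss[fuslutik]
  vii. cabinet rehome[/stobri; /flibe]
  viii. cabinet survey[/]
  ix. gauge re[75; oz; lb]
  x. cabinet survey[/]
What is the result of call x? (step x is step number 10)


Answer: [flibe/, ki/, kotri, tide]

Derivation:
-- cabinet etch(p='/tide', c='sna') -> created
-- cabinet newfold(p='/ki') -> ok
-- cabinet rehome(s='/tide', d='/ki') -> ToolError: exists
-- cabinet etch(p='/kotri', c='fohi') -> created
-- bin fetch(k='fuslutik') -> 2278-06-09
-- bin toss(k='fuslutik') -> 2278-06-09
-- cabinet rehome(s='/stobri', d='/flibe') -> ok
-- cabinet survey(p='/') -> [flibe/, ki/, kotri, tide]
-- gauge re(v='75', u_from='oz', u_to='lb') -> 75/16
-- cabinet survey(p='/') -> [flibe/, ki/, kotri, tide]


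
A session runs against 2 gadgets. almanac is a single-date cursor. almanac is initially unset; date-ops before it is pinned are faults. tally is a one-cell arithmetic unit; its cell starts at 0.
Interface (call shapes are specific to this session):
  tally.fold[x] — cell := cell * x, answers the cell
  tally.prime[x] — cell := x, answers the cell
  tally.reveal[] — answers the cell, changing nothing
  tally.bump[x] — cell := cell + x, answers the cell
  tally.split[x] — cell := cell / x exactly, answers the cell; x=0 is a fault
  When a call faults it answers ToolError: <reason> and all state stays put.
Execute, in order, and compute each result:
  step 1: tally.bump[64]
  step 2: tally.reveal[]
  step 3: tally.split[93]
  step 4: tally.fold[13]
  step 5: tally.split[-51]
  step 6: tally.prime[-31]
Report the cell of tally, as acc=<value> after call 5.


Do: bump[x: 64]
See: 64
Do: reveal[]
See: 64
Do: split[x: 93]
See: 64/93
Do: fold[x: 13]
See: 832/93
Do: split[x: -51]
See: -832/4743
Do: prime[x: -31]
See: -31

Answer: acc=-832/4743


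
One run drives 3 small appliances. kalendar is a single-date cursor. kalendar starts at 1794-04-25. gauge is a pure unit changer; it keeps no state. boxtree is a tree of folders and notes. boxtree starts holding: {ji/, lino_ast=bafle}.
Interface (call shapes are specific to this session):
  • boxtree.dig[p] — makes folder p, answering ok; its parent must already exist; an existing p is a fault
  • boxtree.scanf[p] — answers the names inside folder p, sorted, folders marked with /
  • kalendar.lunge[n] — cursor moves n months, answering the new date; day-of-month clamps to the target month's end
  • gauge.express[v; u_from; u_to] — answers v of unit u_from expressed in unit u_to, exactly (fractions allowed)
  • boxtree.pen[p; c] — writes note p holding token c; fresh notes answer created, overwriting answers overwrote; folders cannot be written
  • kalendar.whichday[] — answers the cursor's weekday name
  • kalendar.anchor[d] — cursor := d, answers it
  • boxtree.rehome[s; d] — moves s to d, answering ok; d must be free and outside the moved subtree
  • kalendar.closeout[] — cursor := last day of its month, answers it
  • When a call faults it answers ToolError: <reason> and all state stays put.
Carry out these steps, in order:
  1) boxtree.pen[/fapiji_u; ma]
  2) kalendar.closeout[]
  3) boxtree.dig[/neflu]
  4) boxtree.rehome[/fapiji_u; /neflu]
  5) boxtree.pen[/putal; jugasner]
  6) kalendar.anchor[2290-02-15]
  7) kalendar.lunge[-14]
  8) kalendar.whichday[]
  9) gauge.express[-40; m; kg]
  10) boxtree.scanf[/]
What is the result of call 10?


Step: boxtree.pen[/fapiji_u; ma]
Result: created
Step: kalendar.closeout[]
Result: 1794-04-30
Step: boxtree.dig[/neflu]
Result: ok
Step: boxtree.rehome[/fapiji_u; /neflu]
Result: ToolError: exists
Step: boxtree.pen[/putal; jugasner]
Result: created
Step: kalendar.anchor[2290-02-15]
Result: 2290-02-15
Step: kalendar.lunge[-14]
Result: 2288-12-15
Step: kalendar.whichday[]
Result: Saturday
Step: gauge.express[-40; m; kg]
Result: ToolError: incompatible units
Step: boxtree.scanf[/]
Result: [fapiji_u, ji/, lino_ast, neflu/, putal]

Answer: [fapiji_u, ji/, lino_ast, neflu/, putal]


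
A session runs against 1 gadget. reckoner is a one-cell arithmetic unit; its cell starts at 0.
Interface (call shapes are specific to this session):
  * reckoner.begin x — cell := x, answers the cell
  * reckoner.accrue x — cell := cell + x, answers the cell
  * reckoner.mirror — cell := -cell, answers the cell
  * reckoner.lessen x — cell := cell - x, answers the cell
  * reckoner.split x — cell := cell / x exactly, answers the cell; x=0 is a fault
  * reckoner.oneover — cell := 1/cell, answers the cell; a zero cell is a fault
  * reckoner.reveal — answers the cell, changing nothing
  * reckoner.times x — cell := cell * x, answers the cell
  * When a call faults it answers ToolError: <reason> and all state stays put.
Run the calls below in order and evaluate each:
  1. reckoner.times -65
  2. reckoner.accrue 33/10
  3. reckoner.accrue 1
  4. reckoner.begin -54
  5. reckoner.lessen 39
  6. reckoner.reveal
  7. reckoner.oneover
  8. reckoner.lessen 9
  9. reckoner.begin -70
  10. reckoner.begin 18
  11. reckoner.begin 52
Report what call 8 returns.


# 1. reckoner.times(x: -65) : 0
# 2. reckoner.accrue(x: 33/10) : 33/10
# 3. reckoner.accrue(x: 1) : 43/10
# 4. reckoner.begin(x: -54) : -54
# 5. reckoner.lessen(x: 39) : -93
# 6. reckoner.reveal() : -93
# 7. reckoner.oneover() : -1/93
# 8. reckoner.lessen(x: 9) : -838/93
# 9. reckoner.begin(x: -70) : -70
# 10. reckoner.begin(x: 18) : 18
# 11. reckoner.begin(x: 52) : 52

Answer: -838/93


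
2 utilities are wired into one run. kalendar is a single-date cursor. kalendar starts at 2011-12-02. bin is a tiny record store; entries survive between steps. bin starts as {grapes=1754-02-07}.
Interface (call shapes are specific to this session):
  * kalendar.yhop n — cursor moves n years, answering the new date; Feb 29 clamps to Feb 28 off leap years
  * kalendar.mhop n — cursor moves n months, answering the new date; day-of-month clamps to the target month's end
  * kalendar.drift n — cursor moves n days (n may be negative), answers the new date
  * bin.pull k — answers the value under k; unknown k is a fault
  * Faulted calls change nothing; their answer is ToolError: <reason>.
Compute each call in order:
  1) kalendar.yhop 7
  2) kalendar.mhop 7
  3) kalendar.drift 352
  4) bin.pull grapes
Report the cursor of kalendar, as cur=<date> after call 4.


Answer: cur=2020-06-18

Derivation:
Invoking yhop with n=7, which returns 2018-12-02.
I invoke mhop with n=7, → 2019-07-02.
Calling drift with n=352, giving 2020-06-18.
I run pull with k=grapes, — result: 1754-02-07.


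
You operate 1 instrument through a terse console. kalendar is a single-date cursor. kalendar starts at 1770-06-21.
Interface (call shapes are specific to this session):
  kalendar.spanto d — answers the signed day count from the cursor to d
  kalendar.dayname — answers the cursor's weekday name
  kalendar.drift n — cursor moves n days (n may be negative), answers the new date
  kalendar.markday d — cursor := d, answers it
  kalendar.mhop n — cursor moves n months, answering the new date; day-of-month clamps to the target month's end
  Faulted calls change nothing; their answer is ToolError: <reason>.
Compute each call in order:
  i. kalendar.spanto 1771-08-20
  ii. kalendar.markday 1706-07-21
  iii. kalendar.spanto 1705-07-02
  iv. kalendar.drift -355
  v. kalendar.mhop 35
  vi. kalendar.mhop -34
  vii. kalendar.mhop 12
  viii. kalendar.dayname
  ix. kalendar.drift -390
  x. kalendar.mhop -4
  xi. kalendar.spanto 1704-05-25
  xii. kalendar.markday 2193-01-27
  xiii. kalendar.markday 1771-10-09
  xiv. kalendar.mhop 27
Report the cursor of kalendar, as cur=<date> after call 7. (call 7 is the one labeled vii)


Answer: cur=1706-08-30

Derivation:
Do: kalendar.spanto[d→1771-08-20]
See: 425
Do: kalendar.markday[d→1706-07-21]
See: 1706-07-21
Do: kalendar.spanto[d→1705-07-02]
See: -384
Do: kalendar.drift[n→-355]
See: 1705-07-31
Do: kalendar.mhop[n→35]
See: 1708-06-30
Do: kalendar.mhop[n→-34]
See: 1705-08-30
Do: kalendar.mhop[n→12]
See: 1706-08-30
Do: kalendar.dayname[]
See: Monday
Do: kalendar.drift[n→-390]
See: 1705-08-05
Do: kalendar.mhop[n→-4]
See: 1705-04-05
Do: kalendar.spanto[d→1704-05-25]
See: -315
Do: kalendar.markday[d→2193-01-27]
See: 2193-01-27
Do: kalendar.markday[d→1771-10-09]
See: 1771-10-09
Do: kalendar.mhop[n→27]
See: 1774-01-09


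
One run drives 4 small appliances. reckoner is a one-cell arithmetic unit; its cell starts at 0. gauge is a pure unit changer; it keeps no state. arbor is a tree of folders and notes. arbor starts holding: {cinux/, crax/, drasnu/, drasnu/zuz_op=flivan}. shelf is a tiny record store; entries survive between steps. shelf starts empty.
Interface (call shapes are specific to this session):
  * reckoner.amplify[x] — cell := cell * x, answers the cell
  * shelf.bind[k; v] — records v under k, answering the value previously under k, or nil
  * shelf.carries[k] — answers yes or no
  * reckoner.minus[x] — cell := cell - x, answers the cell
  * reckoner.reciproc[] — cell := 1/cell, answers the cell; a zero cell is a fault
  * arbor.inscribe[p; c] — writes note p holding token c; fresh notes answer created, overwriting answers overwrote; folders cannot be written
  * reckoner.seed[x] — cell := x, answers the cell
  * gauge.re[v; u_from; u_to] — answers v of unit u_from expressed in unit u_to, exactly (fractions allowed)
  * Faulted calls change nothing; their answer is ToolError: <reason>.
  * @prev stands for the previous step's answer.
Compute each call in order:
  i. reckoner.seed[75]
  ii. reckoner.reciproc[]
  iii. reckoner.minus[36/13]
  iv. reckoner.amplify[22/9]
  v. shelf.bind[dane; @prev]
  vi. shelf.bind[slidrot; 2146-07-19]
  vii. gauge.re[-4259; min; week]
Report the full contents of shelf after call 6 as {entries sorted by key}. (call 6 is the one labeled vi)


// reckoner.seed(75) -> 75
// reckoner.reciproc() -> 1/75
// reckoner.minus(36/13) -> -2687/975
// reckoner.amplify(22/9) -> -59114/8775
// shelf.bind(dane, @prev) -> nil
// shelf.bind(slidrot, 2146-07-19) -> nil
// gauge.re(-4259, min, week) -> -4259/10080

Answer: {dane=-59114/8775, slidrot=2146-07-19}


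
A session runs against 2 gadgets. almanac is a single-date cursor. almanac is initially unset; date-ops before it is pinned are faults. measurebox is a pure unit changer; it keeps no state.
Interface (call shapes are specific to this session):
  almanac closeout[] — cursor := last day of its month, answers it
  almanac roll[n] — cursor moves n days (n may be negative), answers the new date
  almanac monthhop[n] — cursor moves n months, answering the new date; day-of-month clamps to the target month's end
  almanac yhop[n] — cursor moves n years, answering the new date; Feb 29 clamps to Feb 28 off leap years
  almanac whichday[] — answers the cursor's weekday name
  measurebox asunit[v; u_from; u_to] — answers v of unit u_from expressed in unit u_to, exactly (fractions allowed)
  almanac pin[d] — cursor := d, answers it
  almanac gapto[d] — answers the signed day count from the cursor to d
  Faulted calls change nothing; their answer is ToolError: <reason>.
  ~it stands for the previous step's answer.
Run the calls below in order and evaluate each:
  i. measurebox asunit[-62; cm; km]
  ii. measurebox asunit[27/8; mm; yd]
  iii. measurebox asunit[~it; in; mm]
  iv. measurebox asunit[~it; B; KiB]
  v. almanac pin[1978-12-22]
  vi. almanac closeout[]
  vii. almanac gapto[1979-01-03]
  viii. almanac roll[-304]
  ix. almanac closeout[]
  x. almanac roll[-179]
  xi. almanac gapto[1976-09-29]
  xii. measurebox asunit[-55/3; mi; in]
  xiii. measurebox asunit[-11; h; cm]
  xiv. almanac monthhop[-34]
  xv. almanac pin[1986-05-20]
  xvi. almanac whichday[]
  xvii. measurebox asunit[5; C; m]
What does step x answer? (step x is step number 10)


-> measurebox asunit(v→-62, u_from→cm, u_to→km)
<- -31/50000
-> measurebox asunit(v→27/8, u_from→mm, u_to→yd)
<- 15/4064
-> measurebox asunit(v→~it, u_from→in, u_to→mm)
<- 3/32
-> measurebox asunit(v→~it, u_from→B, u_to→KiB)
<- 3/32768
-> almanac pin(d→1978-12-22)
<- 1978-12-22
-> almanac closeout()
<- 1978-12-31
-> almanac gapto(d→1979-01-03)
<- 3
-> almanac roll(n→-304)
<- 1978-03-02
-> almanac closeout()
<- 1978-03-31
-> almanac roll(n→-179)
<- 1977-10-03
-> almanac gapto(d→1976-09-29)
<- -369
-> measurebox asunit(v→-55/3, u_from→mi, u_to→in)
<- -1161600
-> measurebox asunit(v→-11, u_from→h, u_to→cm)
<- ToolError: incompatible units
-> almanac monthhop(n→-34)
<- 1974-12-03
-> almanac pin(d→1986-05-20)
<- 1986-05-20
-> almanac whichday()
<- Tuesday
-> measurebox asunit(v→5, u_from→C, u_to→m)
<- ToolError: incompatible units

Answer: 1977-10-03


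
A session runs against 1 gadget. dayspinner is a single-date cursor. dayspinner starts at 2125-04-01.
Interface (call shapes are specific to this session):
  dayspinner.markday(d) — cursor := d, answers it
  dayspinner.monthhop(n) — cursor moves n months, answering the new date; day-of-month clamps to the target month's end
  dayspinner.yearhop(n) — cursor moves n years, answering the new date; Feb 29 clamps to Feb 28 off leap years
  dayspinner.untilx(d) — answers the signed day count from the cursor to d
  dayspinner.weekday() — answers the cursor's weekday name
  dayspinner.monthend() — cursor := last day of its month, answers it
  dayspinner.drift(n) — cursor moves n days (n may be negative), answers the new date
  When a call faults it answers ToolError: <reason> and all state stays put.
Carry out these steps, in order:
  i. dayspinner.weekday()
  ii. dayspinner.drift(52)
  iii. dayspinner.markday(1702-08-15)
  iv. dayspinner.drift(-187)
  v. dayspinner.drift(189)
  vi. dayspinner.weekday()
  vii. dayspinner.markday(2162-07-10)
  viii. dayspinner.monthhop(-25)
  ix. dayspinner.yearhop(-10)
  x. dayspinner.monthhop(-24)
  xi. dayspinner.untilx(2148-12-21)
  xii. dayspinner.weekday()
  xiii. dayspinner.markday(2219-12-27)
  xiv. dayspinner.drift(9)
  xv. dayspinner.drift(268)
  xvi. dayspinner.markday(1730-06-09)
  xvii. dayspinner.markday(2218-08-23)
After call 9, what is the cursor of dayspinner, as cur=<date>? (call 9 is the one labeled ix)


Step: dayspinner.weekday[]
Result: Sunday
Step: dayspinner.drift[n→52]
Result: 2125-05-23
Step: dayspinner.markday[d→1702-08-15]
Result: 1702-08-15
Step: dayspinner.drift[n→-187]
Result: 1702-02-09
Step: dayspinner.drift[n→189]
Result: 1702-08-17
Step: dayspinner.weekday[]
Result: Thursday
Step: dayspinner.markday[d→2162-07-10]
Result: 2162-07-10
Step: dayspinner.monthhop[n→-25]
Result: 2160-06-10
Step: dayspinner.yearhop[n→-10]
Result: 2150-06-10
Step: dayspinner.monthhop[n→-24]
Result: 2148-06-10
Step: dayspinner.untilx[d→2148-12-21]
Result: 194
Step: dayspinner.weekday[]
Result: Monday
Step: dayspinner.markday[d→2219-12-27]
Result: 2219-12-27
Step: dayspinner.drift[n→9]
Result: 2220-01-05
Step: dayspinner.drift[n→268]
Result: 2220-09-29
Step: dayspinner.markday[d→1730-06-09]
Result: 1730-06-09
Step: dayspinner.markday[d→2218-08-23]
Result: 2218-08-23

Answer: cur=2150-06-10


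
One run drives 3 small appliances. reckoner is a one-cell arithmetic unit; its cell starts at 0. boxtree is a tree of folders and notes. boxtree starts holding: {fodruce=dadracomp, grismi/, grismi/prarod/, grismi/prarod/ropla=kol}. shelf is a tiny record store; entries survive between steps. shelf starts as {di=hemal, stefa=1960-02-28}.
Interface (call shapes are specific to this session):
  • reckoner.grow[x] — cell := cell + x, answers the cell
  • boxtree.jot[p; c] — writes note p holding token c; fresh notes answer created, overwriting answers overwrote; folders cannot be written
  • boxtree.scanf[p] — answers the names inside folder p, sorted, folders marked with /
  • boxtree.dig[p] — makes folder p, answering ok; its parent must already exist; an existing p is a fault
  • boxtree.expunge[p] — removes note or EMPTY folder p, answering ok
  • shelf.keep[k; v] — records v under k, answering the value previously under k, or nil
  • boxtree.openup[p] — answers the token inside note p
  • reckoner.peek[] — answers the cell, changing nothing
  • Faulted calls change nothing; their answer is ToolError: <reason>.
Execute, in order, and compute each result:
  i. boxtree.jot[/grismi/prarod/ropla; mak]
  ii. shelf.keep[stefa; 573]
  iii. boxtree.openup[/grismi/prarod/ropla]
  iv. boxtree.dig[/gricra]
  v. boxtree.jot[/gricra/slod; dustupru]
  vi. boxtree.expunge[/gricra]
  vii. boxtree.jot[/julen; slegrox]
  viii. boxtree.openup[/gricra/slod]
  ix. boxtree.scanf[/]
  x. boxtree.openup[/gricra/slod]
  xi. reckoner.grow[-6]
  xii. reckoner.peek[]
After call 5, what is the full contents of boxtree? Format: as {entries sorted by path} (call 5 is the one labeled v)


Calling boxtree.jot(p='/grismi/prarod/ropla', c='mak'), — result: overwrote.
I call shelf.keep(k='stefa', v='573'), and get 1960-02-28.
Next I call boxtree.openup(p='/grismi/prarod/ropla'), and observe mak.
Then boxtree.dig(p='/gricra'), and get ok.
Calling boxtree.jot(p='/gricra/slod', c='dustupru'): created.
Then boxtree.expunge(p='/gricra'), yielding ToolError: not empty.
Now I run boxtree.jot(p='/julen', c='slegrox'): created.
Calling boxtree.openup(p='/gricra/slod'), and get dustupru.
Using boxtree.scanf(p='/'), and observe [fodruce, gricra/, grismi/, julen].
I call boxtree.openup(p='/gricra/slod'), which returns dustupru.
Calling reckoner.grow(x='-6'), → -6.
I use reckoner.peek(), which returns -6.

Answer: {fodruce=dadracomp, gricra/, gricra/slod=dustupru, grismi/, grismi/prarod/, grismi/prarod/ropla=mak}


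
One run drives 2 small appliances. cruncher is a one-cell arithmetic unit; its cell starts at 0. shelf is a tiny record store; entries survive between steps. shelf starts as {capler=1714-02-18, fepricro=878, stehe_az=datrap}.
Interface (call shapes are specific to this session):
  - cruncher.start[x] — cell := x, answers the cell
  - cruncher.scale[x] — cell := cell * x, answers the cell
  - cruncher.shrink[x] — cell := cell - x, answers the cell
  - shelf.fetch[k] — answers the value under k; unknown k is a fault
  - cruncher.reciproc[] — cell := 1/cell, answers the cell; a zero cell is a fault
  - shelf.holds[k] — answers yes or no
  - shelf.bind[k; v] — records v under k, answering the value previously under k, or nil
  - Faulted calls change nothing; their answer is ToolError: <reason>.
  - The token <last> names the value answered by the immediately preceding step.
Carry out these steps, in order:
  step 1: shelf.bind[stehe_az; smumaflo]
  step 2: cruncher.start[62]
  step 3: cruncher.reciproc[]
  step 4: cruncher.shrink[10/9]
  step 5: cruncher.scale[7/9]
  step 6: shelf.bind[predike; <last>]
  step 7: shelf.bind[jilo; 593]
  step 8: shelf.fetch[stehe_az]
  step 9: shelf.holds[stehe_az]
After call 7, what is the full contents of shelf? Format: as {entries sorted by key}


Answer: {capler=1714-02-18, fepricro=878, jilo=593, predike=-4277/5022, stehe_az=smumaflo}

Derivation:
I try shelf.bind(k→stehe_az, v→smumaflo), giving datrap.
I call cruncher.start(x→62), and get 62.
I invoke cruncher.reciproc(), — result: 1/62.
I invoke cruncher.shrink(x→10/9), yielding -611/558.
I call cruncher.scale(x→7/9), which returns -4277/5022.
I try shelf.bind(k→predike, v→<last>), giving nil.
Using shelf.bind(k→jilo, v→593), and get nil.
I use shelf.fetch(k→stehe_az), and observe smumaflo.
Then shelf.holds(k→stehe_az), which returns yes.


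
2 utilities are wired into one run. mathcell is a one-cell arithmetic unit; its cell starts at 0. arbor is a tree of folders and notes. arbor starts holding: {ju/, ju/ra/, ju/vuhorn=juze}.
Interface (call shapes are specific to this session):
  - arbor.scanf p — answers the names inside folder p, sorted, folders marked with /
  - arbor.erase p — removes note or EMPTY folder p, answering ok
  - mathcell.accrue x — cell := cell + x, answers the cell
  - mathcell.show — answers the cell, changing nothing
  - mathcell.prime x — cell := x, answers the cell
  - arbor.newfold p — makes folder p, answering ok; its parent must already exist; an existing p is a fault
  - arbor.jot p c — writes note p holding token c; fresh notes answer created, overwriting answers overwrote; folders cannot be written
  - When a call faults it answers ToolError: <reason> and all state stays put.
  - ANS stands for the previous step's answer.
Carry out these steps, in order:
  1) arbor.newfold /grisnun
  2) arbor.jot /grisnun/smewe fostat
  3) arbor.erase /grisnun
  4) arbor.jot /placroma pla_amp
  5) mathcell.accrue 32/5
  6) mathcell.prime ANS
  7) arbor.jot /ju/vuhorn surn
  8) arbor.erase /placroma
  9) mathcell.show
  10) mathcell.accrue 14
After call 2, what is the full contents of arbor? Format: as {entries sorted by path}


Answer: {grisnun/, grisnun/smewe=fostat, ju/, ju/ra/, ju/vuhorn=juze}

Derivation:
# 1. arbor.newfold(p='/grisnun') == ok
# 2. arbor.jot(p='/grisnun/smewe', c='fostat') == created
# 3. arbor.erase(p='/grisnun') == ToolError: not empty
# 4. arbor.jot(p='/placroma', c='pla_amp') == created
# 5. mathcell.accrue(x='32/5') == 32/5
# 6. mathcell.prime(x='ANS') == 32/5
# 7. arbor.jot(p='/ju/vuhorn', c='surn') == overwrote
# 8. arbor.erase(p='/placroma') == ok
# 9. mathcell.show() == 32/5
# 10. mathcell.accrue(x='14') == 102/5


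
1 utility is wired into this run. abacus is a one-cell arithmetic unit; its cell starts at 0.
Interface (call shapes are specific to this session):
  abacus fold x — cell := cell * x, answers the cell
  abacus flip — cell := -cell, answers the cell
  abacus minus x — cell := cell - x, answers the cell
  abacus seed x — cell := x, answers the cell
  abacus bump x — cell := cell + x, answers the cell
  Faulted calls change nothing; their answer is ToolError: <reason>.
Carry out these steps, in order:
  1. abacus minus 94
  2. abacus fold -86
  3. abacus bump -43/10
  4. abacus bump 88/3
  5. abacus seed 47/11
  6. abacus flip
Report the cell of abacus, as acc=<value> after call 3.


Answer: acc=80797/10

Derivation:
Calling abacus minus with x: 94, giving -94.
Next I call abacus fold with x: -86, → 8084.
I try abacus bump with x: -43/10, and get 80797/10.
I run abacus bump with x: 88/3, which returns 243271/30.
Using abacus seed with x: 47/11, and see 47/11.
Invoking abacus flip(), and get -47/11.


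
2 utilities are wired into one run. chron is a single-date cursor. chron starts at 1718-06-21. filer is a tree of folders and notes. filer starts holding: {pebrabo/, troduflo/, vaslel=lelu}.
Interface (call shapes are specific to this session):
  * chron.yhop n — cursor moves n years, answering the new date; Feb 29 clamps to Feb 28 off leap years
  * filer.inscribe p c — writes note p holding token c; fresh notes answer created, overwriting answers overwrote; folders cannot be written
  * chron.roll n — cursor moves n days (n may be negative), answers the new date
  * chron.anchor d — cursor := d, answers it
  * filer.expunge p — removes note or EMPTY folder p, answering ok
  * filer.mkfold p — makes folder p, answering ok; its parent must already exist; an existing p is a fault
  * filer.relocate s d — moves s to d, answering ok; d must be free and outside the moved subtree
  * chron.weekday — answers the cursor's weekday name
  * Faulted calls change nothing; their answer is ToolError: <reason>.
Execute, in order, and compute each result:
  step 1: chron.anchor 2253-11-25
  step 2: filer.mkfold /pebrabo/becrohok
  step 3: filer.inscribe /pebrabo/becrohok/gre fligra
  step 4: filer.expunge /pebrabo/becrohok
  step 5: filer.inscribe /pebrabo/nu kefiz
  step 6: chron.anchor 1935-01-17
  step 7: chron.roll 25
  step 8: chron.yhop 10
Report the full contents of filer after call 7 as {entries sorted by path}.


Answer: {pebrabo/, pebrabo/becrohok/, pebrabo/becrohok/gre=fligra, pebrabo/nu=kefiz, troduflo/, vaslel=lelu}

Derivation:
CALL anchor[d='2253-11-25']
RET  2253-11-25
CALL mkfold[p='/pebrabo/becrohok']
RET  ok
CALL inscribe[p='/pebrabo/becrohok/gre'; c='fligra']
RET  created
CALL expunge[p='/pebrabo/becrohok']
RET  ToolError: not empty
CALL inscribe[p='/pebrabo/nu'; c='kefiz']
RET  created
CALL anchor[d='1935-01-17']
RET  1935-01-17
CALL roll[n='25']
RET  1935-02-11
CALL yhop[n='10']
RET  1945-02-11


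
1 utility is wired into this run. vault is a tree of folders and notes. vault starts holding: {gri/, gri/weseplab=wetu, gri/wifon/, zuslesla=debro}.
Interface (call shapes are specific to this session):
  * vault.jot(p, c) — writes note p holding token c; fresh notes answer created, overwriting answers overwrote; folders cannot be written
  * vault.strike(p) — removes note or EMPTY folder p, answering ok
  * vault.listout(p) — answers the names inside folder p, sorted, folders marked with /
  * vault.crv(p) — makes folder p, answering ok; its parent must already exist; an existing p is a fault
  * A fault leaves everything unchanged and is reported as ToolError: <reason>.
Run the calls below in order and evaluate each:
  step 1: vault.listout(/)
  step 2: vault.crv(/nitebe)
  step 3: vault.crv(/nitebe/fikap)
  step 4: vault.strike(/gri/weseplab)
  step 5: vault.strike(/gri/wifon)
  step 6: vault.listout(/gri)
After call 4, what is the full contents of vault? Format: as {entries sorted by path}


Answer: {gri/, gri/wifon/, nitebe/, nitebe/fikap/, zuslesla=debro}

Derivation:
// 1. listout(p: /) -> [gri/, zuslesla]
// 2. crv(p: /nitebe) -> ok
// 3. crv(p: /nitebe/fikap) -> ok
// 4. strike(p: /gri/weseplab) -> ok
// 5. strike(p: /gri/wifon) -> ok
// 6. listout(p: /gri) -> []


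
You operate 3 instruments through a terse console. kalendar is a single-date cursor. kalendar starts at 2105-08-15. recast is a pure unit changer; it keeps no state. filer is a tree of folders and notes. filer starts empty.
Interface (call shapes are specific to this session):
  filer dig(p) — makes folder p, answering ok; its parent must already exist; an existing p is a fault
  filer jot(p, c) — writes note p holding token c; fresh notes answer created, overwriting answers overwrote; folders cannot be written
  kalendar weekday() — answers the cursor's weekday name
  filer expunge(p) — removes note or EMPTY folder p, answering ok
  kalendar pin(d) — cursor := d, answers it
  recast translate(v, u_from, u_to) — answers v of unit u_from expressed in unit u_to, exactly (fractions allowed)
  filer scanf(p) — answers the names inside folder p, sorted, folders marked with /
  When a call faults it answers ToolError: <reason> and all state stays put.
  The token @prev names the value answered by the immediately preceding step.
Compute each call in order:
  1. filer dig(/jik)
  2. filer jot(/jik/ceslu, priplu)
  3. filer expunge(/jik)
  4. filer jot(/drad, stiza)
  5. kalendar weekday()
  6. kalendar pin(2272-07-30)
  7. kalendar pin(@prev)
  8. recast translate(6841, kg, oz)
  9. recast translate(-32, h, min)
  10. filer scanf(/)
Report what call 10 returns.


% filer dig p: /jik
= ok
% filer jot p: /jik/ceslu c: priplu
= created
% filer expunge p: /jik
= ToolError: not empty
% filer jot p: /drad c: stiza
= created
% kalendar weekday
= Saturday
% kalendar pin d: 2272-07-30
= 2272-07-30
% kalendar pin d: @prev
= 2272-07-30
% recast translate v: 6841 u_from: kg u_to: oz
= 10945600000000/45359237
% recast translate v: -32 u_from: h u_to: min
= -1920
% filer scanf p: /
= [drad, jik/]

Answer: [drad, jik/]


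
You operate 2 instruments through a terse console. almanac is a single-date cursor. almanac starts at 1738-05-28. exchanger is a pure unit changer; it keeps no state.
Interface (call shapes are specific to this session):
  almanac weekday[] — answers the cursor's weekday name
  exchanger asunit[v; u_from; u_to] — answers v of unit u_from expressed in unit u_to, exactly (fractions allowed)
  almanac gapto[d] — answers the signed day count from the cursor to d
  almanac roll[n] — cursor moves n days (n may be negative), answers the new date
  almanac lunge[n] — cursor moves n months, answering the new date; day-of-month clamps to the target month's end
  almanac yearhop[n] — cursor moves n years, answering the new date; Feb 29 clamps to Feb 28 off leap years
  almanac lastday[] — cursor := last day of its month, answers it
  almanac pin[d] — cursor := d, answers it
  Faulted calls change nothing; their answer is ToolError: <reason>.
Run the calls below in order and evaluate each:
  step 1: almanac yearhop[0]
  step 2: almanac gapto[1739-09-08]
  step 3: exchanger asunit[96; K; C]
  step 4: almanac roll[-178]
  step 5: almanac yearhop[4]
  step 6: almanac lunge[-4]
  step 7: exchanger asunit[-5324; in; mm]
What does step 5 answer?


// almanac yearhop(0) == 1738-05-28
// almanac gapto(1739-09-08) == 468
// exchanger asunit(96, K, C) == -3543/20
// almanac roll(-178) == 1737-12-01
// almanac yearhop(4) == 1741-12-01
// almanac lunge(-4) == 1741-08-01
// exchanger asunit(-5324, in, mm) == -676148/5

Answer: 1741-12-01


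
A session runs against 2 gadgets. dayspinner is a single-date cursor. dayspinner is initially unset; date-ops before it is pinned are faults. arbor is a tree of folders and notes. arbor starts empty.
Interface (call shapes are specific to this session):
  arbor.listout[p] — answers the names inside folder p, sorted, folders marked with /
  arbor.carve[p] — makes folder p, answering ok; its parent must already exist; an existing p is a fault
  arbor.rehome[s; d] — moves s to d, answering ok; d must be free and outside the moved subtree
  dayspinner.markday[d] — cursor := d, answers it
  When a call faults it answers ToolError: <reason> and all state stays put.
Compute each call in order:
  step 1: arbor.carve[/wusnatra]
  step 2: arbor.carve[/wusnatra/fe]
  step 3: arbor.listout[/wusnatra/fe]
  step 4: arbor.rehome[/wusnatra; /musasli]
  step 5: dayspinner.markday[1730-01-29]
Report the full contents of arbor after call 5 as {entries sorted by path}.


// arbor.carve(p='/wusnatra') == ok
// arbor.carve(p='/wusnatra/fe') == ok
// arbor.listout(p='/wusnatra/fe') == []
// arbor.rehome(s='/wusnatra', d='/musasli') == ok
// dayspinner.markday(d='1730-01-29') == 1730-01-29

Answer: {musasli/, musasli/fe/}
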